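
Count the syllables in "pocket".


Word: "pocket"
Syllable breakdown: pock | et
Counting: 2 parts
= 2 syllables


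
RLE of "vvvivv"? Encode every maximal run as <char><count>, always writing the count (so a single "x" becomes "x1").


String: "vvvivv"
Scanning for consecutive runs:
  'v' x 3
  'i' x 1
  'v' x 2
RLE = "v3i1v2"


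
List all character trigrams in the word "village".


Word: "village" (length 7)
Number of trigrams = 7 - 3 + 1 = 5
  Position 0: "vil"
  Position 1: "ill"
  Position 2: "lla"
  Position 3: "lag"
  Position 4: "age"
Trigrams = "vil", "ill", "lla", "lag", "age"


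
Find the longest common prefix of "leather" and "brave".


Word 1: "leather"
Word 2: "brave"
Comparing from start:
  Pos 0: 'l' != 'b' (stop)
LCP = "" (length 0)


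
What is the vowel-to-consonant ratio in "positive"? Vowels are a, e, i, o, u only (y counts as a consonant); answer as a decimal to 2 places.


Word: "positive"
Vowels (a,e,i,o,u): 4
Consonants: 4
Ratio = 4/4
= 1.00


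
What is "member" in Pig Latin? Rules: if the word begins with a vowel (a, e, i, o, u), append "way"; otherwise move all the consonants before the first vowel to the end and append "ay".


Word: "member"
Starts with consonant(s) → move to end, add 'ay'
Consonant cluster: "m"
Pig Latin = "embermay"


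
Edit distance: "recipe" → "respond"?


Word 1: "recipe" (length 6)
Word 2: "respond" (length 7)
One optimal edit sequence (insert/delete/substitute each cost 1):
  1. keep 'r'
  2. keep 'e'
  3. insert 's'  (+1)
  4. substitute 'c' -> 'p'  (+1)
  5. substitute 'i' -> 'o'  (+1)
  6. substitute 'p' -> 'n'  (+1)
  7. substitute 'e' -> 'd'  (+1)
Total edit operations: 5
Edit distance = 5


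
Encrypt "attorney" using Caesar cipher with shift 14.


Word: "attorney"
Shift: 14
Each letter → (letter + shift) mod 26:
  'a' (0) + 14 = 14 → 'o'
  't' (19) + 14 = 7 → 'h'
  't' (19) + 14 = 7 → 'h'
  'o' (14) + 14 = 2 → 'c'
  'r' (17) + 14 = 5 → 'f'
  'n' (13) + 14 = 1 → 'b'
  'e' (4) + 14 = 18 → 's'
  'y' (24) + 14 = 12 → 'm'
Result = "ohhcfbsm"


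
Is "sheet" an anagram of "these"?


Word 1: "these" → sorted: eehst
Word 2: "sheet" → sorted: eehst
Same letters? eehst == eehst
Anagram = Yes


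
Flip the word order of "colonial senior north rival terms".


Original: "colonial senior north rival terms"
Words (1..n): colonial | senior | north | rival | terms
Reversed (n..1): terms | rival | north | senior | colonial
Result = "terms rival north senior colonial"


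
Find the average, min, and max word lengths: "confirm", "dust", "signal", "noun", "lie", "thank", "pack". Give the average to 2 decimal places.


Lengths: "confirm"=7, "dust"=4, "signal"=6, "noun"=4, "lie"=3, "thank"=5, "pack"=4
Sum = 33, Count = 7
Average = 33/7 = 4.71
= avg=4.71, min=3, max=7


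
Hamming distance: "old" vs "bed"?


Comparing character by character (same length = 3):
  Pos 0: 'o' vs 'b' !=
  Pos 1: 'l' vs 'e' !=
  Pos 2: 'd' vs 'd' =
Hamming distance = 2


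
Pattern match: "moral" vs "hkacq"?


Pattern of "moral": [0, 1, 2, 3, 4]
Pattern of "hkacq": [0, 1, 2, 3, 4]
Patterns match
Same pattern = Yes


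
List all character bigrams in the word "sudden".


Word: "sudden" (length 6)
Number of bigrams = 6 - 2 + 1 = 5
  Position 0: "su"
  Position 1: "ud"
  Position 2: "dd"
  Position 3: "de"
  Position 4: "en"
Bigrams = "su", "ud", "dd", "de", "en"


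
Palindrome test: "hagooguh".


Word: "hagooguh"
Reversed: "hugoogah"
Forward == Backward? hagooguh != hugoogah
Palindrome = No


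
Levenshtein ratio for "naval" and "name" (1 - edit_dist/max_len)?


Word 1: "naval" (length 5)
Word 2: "name" (length 4)
One optimal edit sequence:
  1. keep 'n'
  2. keep 'a'
  3. delete 'v'  (+1)
  4. substitute 'a' -> 'm'  (+1)
  5. substitute 'l' -> 'e'  (+1)
Edit distance = 3
Max length = max(5, 4) = 5
Similarity = 1 - 3/5
= 0.4000


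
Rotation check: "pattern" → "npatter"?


Word: "pattern", Candidate: "npatter"
Method: check if candidate is substring of word+word
"patternpattern" contains "npatter"? Yes
Is rotation = Yes


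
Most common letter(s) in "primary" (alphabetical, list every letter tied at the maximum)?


Word: "primary"
Letter counts:
  'a': 1
  'i': 1
  'm': 1
  'p': 1
  'r': 2
  'y': 1
Maximum count = 2
Most frequent = 'r' (2 times each)


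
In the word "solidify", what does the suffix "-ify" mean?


Suffix: -ify
Example: solidify (solid + -ify)
Meaning = to make


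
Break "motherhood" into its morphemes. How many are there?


Word: "motherhood"
Morphemes: mother / -hood
Each morpheme carries meaning
= 2 morphemes


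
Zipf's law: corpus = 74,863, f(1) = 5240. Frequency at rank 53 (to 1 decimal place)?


Zipf's law: f(r) = f(1) / r
f(1) = 5240
f(53) = 5240 / 53
= 98.9 occurrences


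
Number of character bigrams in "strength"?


Word: "strength" (length 8)
Number of 2-grams = length - 2 + 1 = 8 - 2 + 1
= 7


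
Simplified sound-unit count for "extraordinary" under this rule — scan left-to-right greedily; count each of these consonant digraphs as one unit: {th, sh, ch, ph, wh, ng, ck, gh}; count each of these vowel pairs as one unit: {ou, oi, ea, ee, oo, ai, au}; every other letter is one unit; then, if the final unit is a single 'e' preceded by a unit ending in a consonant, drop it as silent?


Word: "extraordinary" (13 letters)
Left-to-right scan:
  1. 'e' (letter)
  2. 'x' (letter)
  3. 't' (letter)
  4. 'r' (letter)
  5. 'a' (letter)
  6. 'o' (letter)
  7. 'r' (letter)
  8. 'd' (letter)
  9. 'i' (letter)
  10. 'n' (letter)
  11. 'a' (letter)
  12. 'r' (letter)
  13. 'y' (letter)
Units from scan: 13
Sound units = 13 units


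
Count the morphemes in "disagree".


Word: "disagree"
Morphemes: dis- / agree
Each morpheme carries meaning
= 2 morphemes


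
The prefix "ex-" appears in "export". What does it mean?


Prefix: ex-
Example: export = ex- + port
Meaning = out / former


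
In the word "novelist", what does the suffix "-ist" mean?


Suffix: -ist
As in: novelist -> novel + -ist
Meaning = one who practices


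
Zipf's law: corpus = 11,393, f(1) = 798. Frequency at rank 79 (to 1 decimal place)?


Zipf's law: f(r) = f(1) / r
f(1) = 798
f(79) = 798 / 79
= 10.1 occurrences


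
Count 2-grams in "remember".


Word: "remember" (length 8)
Number of 2-grams = length - 2 + 1 = 8 - 2 + 1
= 7


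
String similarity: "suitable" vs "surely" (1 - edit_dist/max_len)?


Word 1: "suitable" (length 8)
Word 2: "surely" (length 6)
One optimal edit sequence:
  1. keep 's'
  2. keep 'u'
  3. delete 'i'  (+1)
  4. delete 't'  (+1)
  5. substitute 'a' -> 'r'  (+1)
  6. substitute 'b' -> 'e'  (+1)
  7. keep 'l'
  8. substitute 'e' -> 'y'  (+1)
Edit distance = 5
Max length = max(8, 6) = 8
Similarity = 1 - 5/8
= 0.3750


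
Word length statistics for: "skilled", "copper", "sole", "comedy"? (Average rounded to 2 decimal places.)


Lengths: "skilled"=7, "copper"=6, "sole"=4, "comedy"=6
Sum = 23, Count = 4
Average = 23/4 = 5.75
= avg=5.75, min=4, max=7


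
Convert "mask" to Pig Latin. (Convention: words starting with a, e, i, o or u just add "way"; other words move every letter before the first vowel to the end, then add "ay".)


Word: "mask"
Starts with consonant(s) → move to end, add 'ay'
Consonant cluster: "m"
Pig Latin = "askmay"


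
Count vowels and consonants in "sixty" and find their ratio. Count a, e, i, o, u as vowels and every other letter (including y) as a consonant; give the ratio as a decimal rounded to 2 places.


Word: "sixty"
Vowels (a,e,i,o,u): 1
Consonants: 4
Ratio = 1/4
= 0.25


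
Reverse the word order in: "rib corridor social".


Original: "rib corridor social"
Words (1..n): rib | corridor | social
Reversed (n..1): social | corridor | rib
Result = "social corridor rib"


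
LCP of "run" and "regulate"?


Word 1: "run"
Word 2: "regulate"
Comparing from start:
  Pos 0: 'r' == 'r'
  Pos 1: 'u' != 'e' (stop)
LCP = "r" (length 1)


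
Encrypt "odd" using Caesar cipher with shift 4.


Word: "odd"
Shift: 4
Each letter → (letter + shift) mod 26:
  'o' (14) + 4 = 18 → 's'
  'd' (3) + 4 = 7 → 'h'
  'd' (3) + 4 = 7 → 'h'
Result = "shh"


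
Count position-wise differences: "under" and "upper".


Comparing character by character (same length = 5):
  Pos 0: 'u' vs 'u' =
  Pos 1: 'n' vs 'p' !=
  Pos 2: 'd' vs 'p' !=
  Pos 3: 'e' vs 'e' =
  Pos 4: 'r' vs 'r' =
Hamming distance = 2


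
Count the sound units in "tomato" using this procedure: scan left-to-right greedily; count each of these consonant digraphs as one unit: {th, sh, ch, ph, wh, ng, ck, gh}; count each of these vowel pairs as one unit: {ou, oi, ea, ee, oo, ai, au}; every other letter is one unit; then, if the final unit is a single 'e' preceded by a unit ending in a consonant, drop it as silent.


Word: "tomato" (6 letters)
Left-to-right scan:
  1. 't' (letter)
  2. 'o' (letter)
  3. 'm' (letter)
  4. 'a' (letter)
  5. 't' (letter)
  6. 'o' (letter)
Units from scan: 6
Sound units = 6 units


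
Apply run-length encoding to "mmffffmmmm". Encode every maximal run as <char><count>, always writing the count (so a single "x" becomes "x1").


String: "mmffffmmmm"
Scanning for consecutive runs:
  'm' x 2
  'f' x 4
  'm' x 4
RLE = "m2f4m4"


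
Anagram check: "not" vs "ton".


Word 1: "not" → sorted: not
Word 2: "ton" → sorted: not
Same letters? not == not
Anagram = Yes


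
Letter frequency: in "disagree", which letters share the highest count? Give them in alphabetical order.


Word: "disagree"
Letter counts:
  'a': 1
  'd': 1
  'e': 2
  'g': 1
  'i': 1
  'r': 1
  's': 1
Maximum count = 2
Most frequent = 'e' (2 times each)


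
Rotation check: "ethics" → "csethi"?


Word: "ethics", Candidate: "csethi"
Method: check if candidate is substring of word+word
"ethicsethics" contains "csethi"? Yes
Is rotation = Yes


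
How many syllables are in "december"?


Word: "december"
Syllable breakdown: de-cem-ber
Counting: 3 parts
= 3 syllables


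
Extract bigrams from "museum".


Word: "museum" (length 6)
Number of bigrams = 6 - 2 + 1 = 5
  Position 0: "mu"
  Position 1: "us"
  Position 2: "se"
  Position 3: "eu"
  Position 4: "um"
Bigrams = "mu", "us", "se", "eu", "um"


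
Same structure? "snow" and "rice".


Pattern of "snow": [0, 1, 2, 3]
Pattern of "rice": [0, 1, 2, 3]
Patterns match
Same pattern = Yes


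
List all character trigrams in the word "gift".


Word: "gift" (length 4)
Number of trigrams = 4 - 3 + 1 = 2
  Position 0: "gif"
  Position 1: "ift"
Trigrams = "gif", "ift"


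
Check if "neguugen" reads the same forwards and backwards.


Word: "neguugen"
Reversed: "neguugen"
Forward == Backward? neguugen == neguugen
Palindrome = Yes


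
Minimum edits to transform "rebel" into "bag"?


Word 1: "rebel" (length 5)
Word 2: "bag" (length 3)
One optimal edit sequence (insert/delete/substitute each cost 1):
  1. delete 'r'  (+1)
  2. delete 'e'  (+1)
  3. keep 'b'
  4. substitute 'e' -> 'a'  (+1)
  5. substitute 'l' -> 'g'  (+1)
Total edit operations: 4
Edit distance = 4


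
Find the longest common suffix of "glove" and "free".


Word 1: "glove"
Word 2: "free"
Comparing from end:
  Pos -1: 'e' == 'e'
  Pos -2: 'v' != 'e' (stop)
LCS = "e" (length 1)


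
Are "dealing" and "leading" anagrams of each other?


Word 1: "dealing" → sorted: adegiln
Word 2: "leading" → sorted: adegiln
Same letters? adegiln == adegiln
Anagram = Yes


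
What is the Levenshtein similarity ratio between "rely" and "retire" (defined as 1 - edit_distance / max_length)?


Word 1: "rely" (length 4)
Word 2: "retire" (length 6)
One optimal edit sequence:
  1. keep 'r'
  2. keep 'e'
  3. insert 't'  (+1)
  4. insert 'i'  (+1)
  5. substitute 'l' -> 'r'  (+1)
  6. substitute 'y' -> 'e'  (+1)
Edit distance = 4
Max length = max(4, 6) = 6
Similarity = 1 - 4/6
= 0.3333


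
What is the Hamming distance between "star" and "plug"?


Comparing character by character (same length = 4):
  Pos 0: 's' vs 'p' !=
  Pos 1: 't' vs 'l' !=
  Pos 2: 'a' vs 'u' !=
  Pos 3: 'r' vs 'g' !=
Hamming distance = 4


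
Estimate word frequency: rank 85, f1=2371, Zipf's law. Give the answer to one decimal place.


Zipf's law: f(r) = f(1) / r
f(1) = 2371
f(85) = 2371 / 85
= 27.9 occurrences


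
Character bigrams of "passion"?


Word: "passion" (length 7)
Number of bigrams = 7 - 2 + 1 = 6
  Position 0: "pa"
  Position 1: "as"
  Position 2: "ss"
  Position 3: "si"
  Position 4: "io"
  Position 5: "on"
Bigrams = "pa", "as", "ss", "si", "io", "on"


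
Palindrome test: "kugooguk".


Word: "kugooguk"
Reversed: "kugooguk"
Forward == Backward? kugooguk == kugooguk
Palindrome = Yes


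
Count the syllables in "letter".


Word: "letter"
Syllable breakdown: let | ter
Counting: 2 parts
= 2 syllables


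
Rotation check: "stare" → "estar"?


Word: "stare", Candidate: "estar"
Method: check if candidate is substring of word+word
"starestare" contains "estar"? Yes
Is rotation = Yes


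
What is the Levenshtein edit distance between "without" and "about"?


Word 1: "without" (length 7)
Word 2: "about" (length 5)
One optimal edit sequence (insert/delete/substitute each cost 1):
  1. delete 'w'  (+1)
  2. delete 'i'  (+1)
  3. substitute 't' -> 'a'  (+1)
  4. substitute 'h' -> 'b'  (+1)
  5. keep 'o'
  6. keep 'u'
  7. keep 't'
Total edit operations: 4
Edit distance = 4


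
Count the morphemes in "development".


Word: "development"
Morphemes: develop | -ment
Each morpheme carries meaning
= 2 morphemes


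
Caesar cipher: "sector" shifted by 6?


Word: "sector"
Shift: 6
Each letter → (letter + shift) mod 26:
  's' (18) + 6 = 24 → 'y'
  'e' (4) + 6 = 10 → 'k'
  'c' (2) + 6 = 8 → 'i'
  't' (19) + 6 = 25 → 'z'
  'o' (14) + 6 = 20 → 'u'
  'r' (17) + 6 = 23 → 'x'
Result = "ykizux"


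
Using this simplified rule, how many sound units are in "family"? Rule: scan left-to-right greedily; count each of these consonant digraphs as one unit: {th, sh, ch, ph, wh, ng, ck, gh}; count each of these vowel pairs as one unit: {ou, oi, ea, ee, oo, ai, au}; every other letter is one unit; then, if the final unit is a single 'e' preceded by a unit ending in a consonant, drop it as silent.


Word: "family" (6 letters)
Left-to-right scan:
  1. 'f' (letter)
  2. 'a' (letter)
  3. 'm' (letter)
  4. 'i' (letter)
  5. 'l' (letter)
  6. 'y' (letter)
Units from scan: 6
Sound units = 6 units


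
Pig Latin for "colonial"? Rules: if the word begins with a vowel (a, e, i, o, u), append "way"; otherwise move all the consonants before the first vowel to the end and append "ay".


Word: "colonial"
Starts with consonant(s) → move to end, add 'ay'
Consonant cluster: "c"
Pig Latin = "olonialcay"


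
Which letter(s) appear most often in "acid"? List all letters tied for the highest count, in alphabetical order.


Word: "acid"
Letter counts:
  'a': 1
  'c': 1
  'd': 1
  'i': 1
Maximum count = 1
Most frequent = 'a', 'c', 'd', 'i' (1 time each)


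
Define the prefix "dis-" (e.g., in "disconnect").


Prefix: dis-
As in: disconnect -> dis- + connect
Meaning = not / opposite


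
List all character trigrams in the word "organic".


Word: "organic" (length 7)
Number of trigrams = 7 - 3 + 1 = 5
  Position 0: "org"
  Position 1: "rga"
  Position 2: "gan"
  Position 3: "ani"
  Position 4: "nic"
Trigrams = "org", "rga", "gan", "ani", "nic"


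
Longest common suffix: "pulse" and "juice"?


Word 1: "pulse"
Word 2: "juice"
Comparing from end:
  Pos -1: 'e' == 'e'
  Pos -2: 's' != 'c' (stop)
LCS = "e" (length 1)


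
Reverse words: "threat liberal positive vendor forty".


Original: "threat liberal positive vendor forty"
Words (1..n): threat | liberal | positive | vendor | forty
Reversed (n..1): forty | vendor | positive | liberal | threat
Result = "forty vendor positive liberal threat"


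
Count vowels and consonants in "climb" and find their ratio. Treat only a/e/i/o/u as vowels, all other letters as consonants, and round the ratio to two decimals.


Word: "climb"
Vowels (a,e,i,o,u): 1
Consonants: 4
Ratio = 1/4
= 0.25


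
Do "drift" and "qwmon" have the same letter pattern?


Pattern of "drift": [0, 1, 2, 3, 4]
Pattern of "qwmon": [0, 1, 2, 3, 4]
Patterns match
Same pattern = Yes


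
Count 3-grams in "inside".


Word: "inside" (length 6)
Number of 3-grams = length - 3 + 1 = 6 - 3 + 1
= 4


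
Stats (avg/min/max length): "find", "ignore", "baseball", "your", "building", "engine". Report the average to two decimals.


Lengths: "find"=4, "ignore"=6, "baseball"=8, "your"=4, "building"=8, "engine"=6
Sum = 36, Count = 6
Average = 36/6 = 6.00
= avg=6.00, min=4, max=8


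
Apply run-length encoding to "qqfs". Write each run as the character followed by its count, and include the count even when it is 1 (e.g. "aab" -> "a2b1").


String: "qqfs"
Scanning for consecutive runs:
  'q' x 2
  'f' x 1
  's' x 1
RLE = "q2f1s1"


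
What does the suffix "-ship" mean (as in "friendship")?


Suffix: -ship
Example: friendship (friend + -ship)
Meaning = state / position


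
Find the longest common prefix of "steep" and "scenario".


Word 1: "steep"
Word 2: "scenario"
Comparing from start:
  Pos 0: 's' == 's'
  Pos 1: 't' != 'c' (stop)
LCP = "s" (length 1)


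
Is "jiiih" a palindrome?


Word: "jiiih"
Reversed: "hiiij"
Forward == Backward? jiiih != hiiij
Palindrome = No


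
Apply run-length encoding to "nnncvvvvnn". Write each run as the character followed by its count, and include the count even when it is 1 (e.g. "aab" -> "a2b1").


String: "nnncvvvvnn"
Scanning for consecutive runs:
  'n' x 3
  'c' x 1
  'v' x 4
  'n' x 2
RLE = "n3c1v4n2"


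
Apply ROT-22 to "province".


Word: "province"
Shift: 22
Each letter → (letter + shift) mod 26:
  'p' (15) + 22 = 11 → 'l'
  'r' (17) + 22 = 13 → 'n'
  'o' (14) + 22 = 10 → 'k'
  'v' (21) + 22 = 17 → 'r'
  'i' (8) + 22 = 4 → 'e'
  'n' (13) + 22 = 9 → 'j'
  'c' (2) + 22 = 24 → 'y'
  'e' (4) + 22 = 0 → 'a'
Result = "lnkrejya"


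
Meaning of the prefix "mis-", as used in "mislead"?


Prefix: mis-
Example: mislead (mis- + lead)
Meaning = wrongly


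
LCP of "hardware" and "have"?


Word 1: "hardware"
Word 2: "have"
Comparing from start:
  Pos 0: 'h' == 'h'
  Pos 1: 'a' == 'a'
  Pos 2: 'r' != 'v' (stop)
LCP = "ha" (length 2)


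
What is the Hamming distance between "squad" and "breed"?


Comparing character by character (same length = 5):
  Pos 0: 's' vs 'b' !=
  Pos 1: 'q' vs 'r' !=
  Pos 2: 'u' vs 'e' !=
  Pos 3: 'a' vs 'e' !=
  Pos 4: 'd' vs 'd' =
Hamming distance = 4


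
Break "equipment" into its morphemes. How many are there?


Word: "equipment"
Morphemes: equip / -ment
Each morpheme carries meaning
= 2 morphemes


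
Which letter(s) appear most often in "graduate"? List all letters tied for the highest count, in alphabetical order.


Word: "graduate"
Letter counts:
  'a': 2
  'd': 1
  'e': 1
  'g': 1
  'r': 1
  't': 1
  'u': 1
Maximum count = 2
Most frequent = 'a' (2 times each)


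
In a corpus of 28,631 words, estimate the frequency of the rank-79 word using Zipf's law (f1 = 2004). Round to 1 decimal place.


Zipf's law: f(r) = f(1) / r
f(1) = 2004
f(79) = 2004 / 79
= 25.4 occurrences


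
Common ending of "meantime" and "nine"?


Word 1: "meantime"
Word 2: "nine"
Comparing from end:
  Pos -1: 'e' == 'e'
  Pos -2: 'm' != 'n' (stop)
LCS = "e" (length 1)


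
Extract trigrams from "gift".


Word: "gift" (length 4)
Number of trigrams = 4 - 3 + 1 = 2
  Position 0: "gif"
  Position 1: "ift"
Trigrams = "gif", "ift"


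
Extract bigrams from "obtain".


Word: "obtain" (length 6)
Number of bigrams = 6 - 2 + 1 = 5
  Position 0: "ob"
  Position 1: "bt"
  Position 2: "ta"
  Position 3: "ai"
  Position 4: "in"
Bigrams = "ob", "bt", "ta", "ai", "in"


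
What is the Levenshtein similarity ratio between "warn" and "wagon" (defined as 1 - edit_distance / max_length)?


Word 1: "warn" (length 4)
Word 2: "wagon" (length 5)
One optimal edit sequence:
  1. keep 'w'
  2. keep 'a'
  3. insert 'g'  (+1)
  4. substitute 'r' -> 'o'  (+1)
  5. keep 'n'
Edit distance = 2
Max length = max(4, 5) = 5
Similarity = 1 - 2/5
= 0.6000


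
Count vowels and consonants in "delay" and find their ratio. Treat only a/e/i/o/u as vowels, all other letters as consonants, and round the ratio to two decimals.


Word: "delay"
Vowels (a,e,i,o,u): 2
Consonants: 3
Ratio = 2/3
= 0.67


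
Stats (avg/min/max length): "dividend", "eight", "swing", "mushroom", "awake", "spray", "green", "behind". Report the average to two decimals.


Lengths: "dividend"=8, "eight"=5, "swing"=5, "mushroom"=8, "awake"=5, "spray"=5, "green"=5, "behind"=6
Sum = 47, Count = 8
Average = 47/8 = 5.88
= avg=5.88, min=5, max=8


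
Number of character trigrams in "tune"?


Word: "tune" (length 4)
Number of 3-grams = length - 3 + 1 = 4 - 3 + 1
= 2


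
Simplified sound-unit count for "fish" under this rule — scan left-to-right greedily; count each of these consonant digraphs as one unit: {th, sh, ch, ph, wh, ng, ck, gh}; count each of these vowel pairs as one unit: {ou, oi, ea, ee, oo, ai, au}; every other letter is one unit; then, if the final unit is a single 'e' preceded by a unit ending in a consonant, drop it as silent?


Word: "fish" (4 letters)
Left-to-right scan:
  (1) 'f' (letter)
  (2) 'i' (letter)
  (3) 'sh' (digraph)
Units from scan: 3
Sound units = 3 units


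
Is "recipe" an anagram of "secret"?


Word 1: "secret" → sorted: ceerst
Word 2: "recipe" → sorted: ceeipr
Same letters? ceerst != ceeipr
Anagram = No


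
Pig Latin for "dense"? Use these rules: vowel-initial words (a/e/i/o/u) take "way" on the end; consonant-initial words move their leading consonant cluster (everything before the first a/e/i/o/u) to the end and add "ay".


Word: "dense"
Starts with consonant(s) → move to end, add 'ay'
Consonant cluster: "d"
Pig Latin = "enseday"


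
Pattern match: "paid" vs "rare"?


Pattern of "paid": [0, 1, 2, 3]
Pattern of "rare": [0, 1, 0, 2]
Patterns do not match
Same pattern = No


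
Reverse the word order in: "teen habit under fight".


Original: "teen habit under fight"
Words (1..n): teen | habit | under | fight
Reversed (n..1): fight | under | habit | teen
Result = "fight under habit teen"


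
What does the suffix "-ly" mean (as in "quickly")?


Suffix: -ly
Example: quickly (quick + -ly)
Meaning = in a manner


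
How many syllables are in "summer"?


Word: "summer"
Syllable breakdown: sum · mer
Counting: 2 parts
= 2 syllables


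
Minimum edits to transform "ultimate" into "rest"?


Word 1: "ultimate" (length 8)
Word 2: "rest" (length 4)
One optimal edit sequence (insert/delete/substitute each cost 1):
  1. delete 'u'  (+1)
  2. delete 'l'  (+1)
  3. delete 't'  (+1)
  4. substitute 'i' -> 'r'  (+1)
  5. substitute 'm' -> 'e'  (+1)
  6. substitute 'a' -> 's'  (+1)
  7. keep 't'
  8. delete 'e'  (+1)
Total edit operations: 7
Edit distance = 7


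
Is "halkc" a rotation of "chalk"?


Word: "chalk", Candidate: "halkc"
Method: check if candidate is substring of word+word
"chalkchalk" contains "halkc"? Yes
Is rotation = Yes


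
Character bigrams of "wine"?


Word: "wine" (length 4)
Number of bigrams = 4 - 2 + 1 = 3
  Position 0: "wi"
  Position 1: "in"
  Position 2: "ne"
Bigrams = "wi", "in", "ne"


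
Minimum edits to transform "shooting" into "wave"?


Word 1: "shooting" (length 8)
Word 2: "wave" (length 4)
One optimal edit sequence (insert/delete/substitute each cost 1):
  1. delete 's'  (+1)
  2. delete 'h'  (+1)
  3. delete 'o'  (+1)
  4. delete 'o'  (+1)
  5. substitute 't' -> 'w'  (+1)
  6. substitute 'i' -> 'a'  (+1)
  7. substitute 'n' -> 'v'  (+1)
  8. substitute 'g' -> 'e'  (+1)
Total edit operations: 8
Edit distance = 8


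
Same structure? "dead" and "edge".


Pattern of "dead": [0, 1, 2, 0]
Pattern of "edge": [0, 1, 2, 0]
Patterns match
Same pattern = Yes


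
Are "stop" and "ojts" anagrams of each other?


Word 1: "stop" → sorted: opst
Word 2: "ojts" → sorted: jost
Same letters? opst != jost
Anagram = No


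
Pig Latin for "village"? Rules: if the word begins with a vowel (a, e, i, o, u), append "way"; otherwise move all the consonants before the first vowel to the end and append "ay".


Word: "village"
Starts with consonant(s) → move to end, add 'ay'
Consonant cluster: "v"
Pig Latin = "illagevay"


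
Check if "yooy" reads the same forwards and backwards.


Word: "yooy"
Reversed: "yooy"
Forward == Backward? yooy == yooy
Palindrome = Yes


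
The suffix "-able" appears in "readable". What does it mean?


Suffix: -able
Example: readable = read + -able
Meaning = capable of


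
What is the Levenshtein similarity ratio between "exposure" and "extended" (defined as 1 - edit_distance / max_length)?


Word 1: "exposure" (length 8)
Word 2: "extended" (length 8)
One optimal edit sequence:
  1. keep 'e'
  2. keep 'x'
  3. substitute 'p' -> 't'  (+1)
  4. substitute 'o' -> 'e'  (+1)
  5. substitute 's' -> 'n'  (+1)
  6. substitute 'u' -> 'd'  (+1)
  7. substitute 'r' -> 'e'  (+1)
  8. substitute 'e' -> 'd'  (+1)
Edit distance = 6
Max length = max(8, 8) = 8
Similarity = 1 - 6/8
= 0.2500


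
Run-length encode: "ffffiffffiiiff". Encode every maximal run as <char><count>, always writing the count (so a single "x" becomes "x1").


String: "ffffiffffiiiff"
Scanning for consecutive runs:
  'f' x 4
  'i' x 1
  'f' x 4
  'i' x 3
  'f' x 2
RLE = "f4i1f4i3f2"


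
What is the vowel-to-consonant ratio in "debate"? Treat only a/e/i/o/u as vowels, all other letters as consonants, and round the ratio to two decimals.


Word: "debate"
Vowels (a,e,i,o,u): 3
Consonants: 3
Ratio = 3/3
= 1.00


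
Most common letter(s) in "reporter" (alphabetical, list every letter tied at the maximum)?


Word: "reporter"
Letter counts:
  'e': 2
  'o': 1
  'p': 1
  'r': 3
  't': 1
Maximum count = 3
Most frequent = 'r' (3 times each)


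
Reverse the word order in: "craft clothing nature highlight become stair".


Original: "craft clothing nature highlight become stair"
Words (1..n): craft | clothing | nature | highlight | become | stair
Reversed (n..1): stair | become | highlight | nature | clothing | craft
Result = "stair become highlight nature clothing craft"


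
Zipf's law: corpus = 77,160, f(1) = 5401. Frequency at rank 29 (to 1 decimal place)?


Zipf's law: f(r) = f(1) / r
f(1) = 5401
f(29) = 5401 / 29
= 186.2 occurrences


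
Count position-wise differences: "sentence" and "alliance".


Comparing character by character (same length = 8):
  Pos 0: 's' vs 'a' !=
  Pos 1: 'e' vs 'l' !=
  Pos 2: 'n' vs 'l' !=
  Pos 3: 't' vs 'i' !=
  Pos 4: 'e' vs 'a' !=
  Pos 5: 'n' vs 'n' =
  Pos 6: 'c' vs 'c' =
  Pos 7: 'e' vs 'e' =
Hamming distance = 5


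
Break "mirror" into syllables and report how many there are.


Word: "mirror"
Syllable breakdown: mir | ror
Counting: 2 parts
= 2 syllables


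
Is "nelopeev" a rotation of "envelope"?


Word: "envelope", Candidate: "nelopeev"
Method: check if candidate is substring of word+word
"envelopeenvelope" contains "nelopeev"? No
Is rotation = No


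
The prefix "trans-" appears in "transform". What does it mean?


Prefix: trans-
Example: transform = trans- + form
Meaning = across


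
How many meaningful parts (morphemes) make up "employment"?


Word: "employment"
Morphemes: employ | -ment
Each morpheme carries meaning
= 2 morphemes


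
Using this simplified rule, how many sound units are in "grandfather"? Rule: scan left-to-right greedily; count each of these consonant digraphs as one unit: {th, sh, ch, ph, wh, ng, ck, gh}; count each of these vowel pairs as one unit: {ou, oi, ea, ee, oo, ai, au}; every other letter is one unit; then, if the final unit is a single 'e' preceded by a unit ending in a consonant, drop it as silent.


Word: "grandfather" (11 letters)
Left-to-right scan:
  1. 'g' (letter)
  2. 'r' (letter)
  3. 'a' (letter)
  4. 'n' (letter)
  5. 'd' (letter)
  6. 'f' (letter)
  7. 'a' (letter)
  8. 'th' (digraph)
  9. 'e' (letter)
  10. 'r' (letter)
Units from scan: 10
Sound units = 10 units


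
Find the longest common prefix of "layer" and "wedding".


Word 1: "layer"
Word 2: "wedding"
Comparing from start:
  Pos 0: 'l' != 'w' (stop)
LCP = "" (length 0)


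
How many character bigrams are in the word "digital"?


Word: "digital" (length 7)
Number of 2-grams = length - 2 + 1 = 7 - 2 + 1
= 6


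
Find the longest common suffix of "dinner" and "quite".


Word 1: "dinner"
Word 2: "quite"
Comparing from end:
  Pos -1: 'r' != 'e' (stop)
LCS = "" (length 0)


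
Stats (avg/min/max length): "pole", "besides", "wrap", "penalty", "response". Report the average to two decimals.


Lengths: "pole"=4, "besides"=7, "wrap"=4, "penalty"=7, "response"=8
Sum = 30, Count = 5
Average = 30/5 = 6.00
= avg=6.00, min=4, max=8


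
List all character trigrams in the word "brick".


Word: "brick" (length 5)
Number of trigrams = 5 - 3 + 1 = 3
  Position 0: "bri"
  Position 1: "ric"
  Position 2: "ick"
Trigrams = "bri", "ric", "ick"


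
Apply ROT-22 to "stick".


Word: "stick"
Shift: 22
Each letter → (letter + shift) mod 26:
  's' (18) + 22 = 14 → 'o'
  't' (19) + 22 = 15 → 'p'
  'i' (8) + 22 = 4 → 'e'
  'c' (2) + 22 = 24 → 'y'
  'k' (10) + 22 = 6 → 'g'
Result = "opeyg"


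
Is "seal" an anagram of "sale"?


Word 1: "sale" → sorted: aels
Word 2: "seal" → sorted: aels
Same letters? aels == aels
Anagram = Yes


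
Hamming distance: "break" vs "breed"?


Comparing character by character (same length = 5):
  Pos 0: 'b' vs 'b' =
  Pos 1: 'r' vs 'r' =
  Pos 2: 'e' vs 'e' =
  Pos 3: 'a' vs 'e' !=
  Pos 4: 'k' vs 'd' !=
Hamming distance = 2


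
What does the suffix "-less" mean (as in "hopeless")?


Suffix: -less
As in: hopeless -> hope + -less
Meaning = without


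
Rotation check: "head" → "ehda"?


Word: "head", Candidate: "ehda"
Method: check if candidate is substring of word+word
"headhead" contains "ehda"? No
Is rotation = No


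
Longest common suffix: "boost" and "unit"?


Word 1: "boost"
Word 2: "unit"
Comparing from end:
  Pos -1: 't' == 't'
  Pos -2: 's' != 'i' (stop)
LCS = "t" (length 1)


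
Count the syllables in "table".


Word: "table"
Syllable breakdown: ta-ble
Counting: 2 parts
= 2 syllables


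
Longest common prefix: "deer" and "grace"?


Word 1: "deer"
Word 2: "grace"
Comparing from start:
  Pos 0: 'd' != 'g' (stop)
LCP = "" (length 0)


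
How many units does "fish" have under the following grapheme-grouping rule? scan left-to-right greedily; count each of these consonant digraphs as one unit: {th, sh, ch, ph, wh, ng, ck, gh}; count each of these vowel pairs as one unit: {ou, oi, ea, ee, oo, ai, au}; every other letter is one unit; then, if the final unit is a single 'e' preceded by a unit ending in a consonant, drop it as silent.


Word: "fish" (4 letters)
Left-to-right scan:
  1. 'f' (letter)
  2. 'i' (letter)
  3. 'sh' (digraph)
Units from scan: 3
Sound units = 3 units


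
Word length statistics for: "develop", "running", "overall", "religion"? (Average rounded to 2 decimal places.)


Lengths: "develop"=7, "running"=7, "overall"=7, "religion"=8
Sum = 29, Count = 4
Average = 29/4 = 7.25
= avg=7.25, min=7, max=8


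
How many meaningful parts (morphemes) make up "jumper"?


Word: "jumper"
Morphemes: jump / -er
Each morpheme carries meaning
= 2 morphemes


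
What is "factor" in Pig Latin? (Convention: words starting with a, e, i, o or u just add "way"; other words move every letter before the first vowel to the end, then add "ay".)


Word: "factor"
Starts with consonant(s) → move to end, add 'ay'
Consonant cluster: "f"
Pig Latin = "actorfay"


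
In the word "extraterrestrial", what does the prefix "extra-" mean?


Prefix: extra-
Example: extraterrestrial (extra- + terrestrial)
Meaning = beyond


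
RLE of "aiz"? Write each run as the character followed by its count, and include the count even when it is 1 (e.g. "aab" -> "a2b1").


String: "aiz"
Scanning for consecutive runs:
  'a' x 1
  'i' x 1
  'z' x 1
RLE = "a1i1z1"


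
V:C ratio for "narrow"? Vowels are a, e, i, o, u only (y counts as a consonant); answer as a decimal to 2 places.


Word: "narrow"
Vowels (a,e,i,o,u): 2
Consonants: 4
Ratio = 2/4
= 0.50


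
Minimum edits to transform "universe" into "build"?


Word 1: "universe" (length 8)
Word 2: "build" (length 5)
One optimal edit sequence (insert/delete/substitute each cost 1):
  1. substitute 'u' -> 'b'  (+1)
  2. substitute 'n' -> 'u'  (+1)
  3. keep 'i'
  4. delete 'v'  (+1)
  5. delete 'e'  (+1)
  6. delete 'r'  (+1)
  7. substitute 's' -> 'l'  (+1)
  8. substitute 'e' -> 'd'  (+1)
Total edit operations: 7
Edit distance = 7


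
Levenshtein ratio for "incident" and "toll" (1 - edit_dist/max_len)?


Word 1: "incident" (length 8)
Word 2: "toll" (length 4)
One optimal edit sequence:
  1. delete 'i'  (+1)
  2. delete 'n'  (+1)
  3. delete 'c'  (+1)
  4. delete 'i'  (+1)
  5. substitute 'd' -> 't'  (+1)
  6. substitute 'e' -> 'o'  (+1)
  7. substitute 'n' -> 'l'  (+1)
  8. substitute 't' -> 'l'  (+1)
Edit distance = 8
Max length = max(8, 4) = 8
Similarity = 1 - 8/8
= 0.0000


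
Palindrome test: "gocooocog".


Word: "gocooocog"
Reversed: "gocooocog"
Forward == Backward? gocooocog == gocooocog
Palindrome = Yes


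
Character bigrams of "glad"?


Word: "glad" (length 4)
Number of bigrams = 4 - 2 + 1 = 3
  Position 0: "gl"
  Position 1: "la"
  Position 2: "ad"
Bigrams = "gl", "la", "ad"


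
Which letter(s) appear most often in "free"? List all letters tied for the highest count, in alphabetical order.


Word: "free"
Letter counts:
  'e': 2
  'f': 1
  'r': 1
Maximum count = 2
Most frequent = 'e' (2 times each)


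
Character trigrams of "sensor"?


Word: "sensor" (length 6)
Number of trigrams = 6 - 3 + 1 = 4
  Position 0: "sen"
  Position 1: "ens"
  Position 2: "nso"
  Position 3: "sor"
Trigrams = "sen", "ens", "nso", "sor"


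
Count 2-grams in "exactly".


Word: "exactly" (length 7)
Number of 2-grams = length - 2 + 1 = 7 - 2 + 1
= 6


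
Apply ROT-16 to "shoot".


Word: "shoot"
Shift: 16
Each letter → (letter + shift) mod 26:
  's' (18) + 16 = 8 → 'i'
  'h' (7) + 16 = 23 → 'x'
  'o' (14) + 16 = 4 → 'e'
  'o' (14) + 16 = 4 → 'e'
  't' (19) + 16 = 9 → 'j'
Result = "ixeej"


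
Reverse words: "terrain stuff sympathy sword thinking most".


Original: "terrain stuff sympathy sword thinking most"
Words (1..n): terrain | stuff | sympathy | sword | thinking | most
Reversed (n..1): most | thinking | sword | sympathy | stuff | terrain
Result = "most thinking sword sympathy stuff terrain"


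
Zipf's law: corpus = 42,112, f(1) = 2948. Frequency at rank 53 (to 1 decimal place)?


Zipf's law: f(r) = f(1) / r
f(1) = 2948
f(53) = 2948 / 53
= 55.6 occurrences


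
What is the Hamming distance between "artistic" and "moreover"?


Comparing character by character (same length = 8):
  Pos 0: 'a' vs 'm' !=
  Pos 1: 'r' vs 'o' !=
  Pos 2: 't' vs 'r' !=
  Pos 3: 'i' vs 'e' !=
  Pos 4: 's' vs 'o' !=
  Pos 5: 't' vs 'v' !=
  Pos 6: 'i' vs 'e' !=
  Pos 7: 'c' vs 'r' !=
Hamming distance = 8


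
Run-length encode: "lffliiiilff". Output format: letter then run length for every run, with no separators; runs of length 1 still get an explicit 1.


String: "lffliiiilff"
Scanning for consecutive runs:
  'l' x 1
  'f' x 2
  'l' x 1
  'i' x 4
  'l' x 1
  'f' x 2
RLE = "l1f2l1i4l1f2"


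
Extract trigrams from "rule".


Word: "rule" (length 4)
Number of trigrams = 4 - 3 + 1 = 2
  Position 0: "rul"
  Position 1: "ule"
Trigrams = "rul", "ule"


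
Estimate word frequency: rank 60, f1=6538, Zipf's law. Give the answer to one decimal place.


Zipf's law: f(r) = f(1) / r
f(1) = 6538
f(60) = 6538 / 60
= 109.0 occurrences


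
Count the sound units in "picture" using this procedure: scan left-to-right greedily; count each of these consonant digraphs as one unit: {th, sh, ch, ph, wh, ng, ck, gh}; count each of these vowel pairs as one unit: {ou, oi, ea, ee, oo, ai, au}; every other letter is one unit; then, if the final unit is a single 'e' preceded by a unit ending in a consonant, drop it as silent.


Word: "picture" (7 letters)
Left-to-right scan:
  1. 'p' (letter)
  2. 'i' (letter)
  3. 'c' (letter)
  4. 't' (letter)
  5. 'u' (letter)
  6. 'r' (letter)
  7. 'e' (letter)
Units from scan: 7
Final unit is 'e' after a consonant -> drop as silent (-1)
Sound units = 6 units


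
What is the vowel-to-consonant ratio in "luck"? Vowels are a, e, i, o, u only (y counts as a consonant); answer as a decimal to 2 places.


Word: "luck"
Vowels (a,e,i,o,u): 1
Consonants: 3
Ratio = 1/3
= 0.33


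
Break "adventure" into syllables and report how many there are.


Word: "adventure"
Syllable breakdown: ad / ven / ture
Counting: 3 parts
= 3 syllables


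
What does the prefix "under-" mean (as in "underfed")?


Prefix: under-
Example: underfed (under- + fed)
Meaning = insufficient


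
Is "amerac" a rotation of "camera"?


Word: "camera", Candidate: "amerac"
Method: check if candidate is substring of word+word
"cameracamera" contains "amerac"? Yes
Is rotation = Yes


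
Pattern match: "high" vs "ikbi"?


Pattern of "high": [0, 1, 2, 0]
Pattern of "ikbi": [0, 1, 2, 0]
Patterns match
Same pattern = Yes


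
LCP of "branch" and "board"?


Word 1: "branch"
Word 2: "board"
Comparing from start:
  Pos 0: 'b' == 'b'
  Pos 1: 'r' != 'o' (stop)
LCP = "b" (length 1)


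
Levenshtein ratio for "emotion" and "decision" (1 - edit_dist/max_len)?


Word 1: "emotion" (length 7)
Word 2: "decision" (length 8)
One optimal edit sequence:
  1. insert 'd'  (+1)
  2. keep 'e'
  3. substitute 'm' -> 'c'  (+1)
  4. substitute 'o' -> 'i'  (+1)
  5. substitute 't' -> 's'  (+1)
  6. keep 'i'
  7. keep 'o'
  8. keep 'n'
Edit distance = 4
Max length = max(7, 8) = 8
Similarity = 1 - 4/8
= 0.5000


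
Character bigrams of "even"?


Word: "even" (length 4)
Number of bigrams = 4 - 2 + 1 = 3
  Position 0: "ev"
  Position 1: "ve"
  Position 2: "en"
Bigrams = "ev", "ve", "en"


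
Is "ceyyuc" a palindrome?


Word: "ceyyuc"
Reversed: "cuyyec"
Forward == Backward? ceyyuc != cuyyec
Palindrome = No


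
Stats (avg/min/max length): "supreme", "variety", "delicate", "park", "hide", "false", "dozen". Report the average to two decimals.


Lengths: "supreme"=7, "variety"=7, "delicate"=8, "park"=4, "hide"=4, "false"=5, "dozen"=5
Sum = 40, Count = 7
Average = 40/7 = 5.71
= avg=5.71, min=4, max=8


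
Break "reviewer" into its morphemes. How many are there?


Word: "reviewer"
Morphemes: re- + view + -er
Each morpheme carries meaning
= 3 morphemes


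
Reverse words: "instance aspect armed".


Original: "instance aspect armed"
Words (1..n): instance | aspect | armed
Reversed (n..1): armed | aspect | instance
Result = "armed aspect instance"


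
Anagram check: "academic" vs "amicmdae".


Word 1: "academic" → sorted: aaccdeim
Word 2: "amicmdae" → sorted: aacdeimm
Same letters? aaccdeim != aacdeimm
Anagram = No


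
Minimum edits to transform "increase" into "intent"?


Word 1: "increase" (length 8)
Word 2: "intent" (length 6)
One optimal edit sequence (insert/delete/substitute each cost 1):
  1. keep 'i'
  2. keep 'n'
  3. delete 'c'  (+1)
  4. substitute 'r' -> 't'  (+1)
  5. keep 'e'
  6. delete 'a'  (+1)
  7. substitute 's' -> 'n'  (+1)
  8. substitute 'e' -> 't'  (+1)
Total edit operations: 5
Edit distance = 5
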